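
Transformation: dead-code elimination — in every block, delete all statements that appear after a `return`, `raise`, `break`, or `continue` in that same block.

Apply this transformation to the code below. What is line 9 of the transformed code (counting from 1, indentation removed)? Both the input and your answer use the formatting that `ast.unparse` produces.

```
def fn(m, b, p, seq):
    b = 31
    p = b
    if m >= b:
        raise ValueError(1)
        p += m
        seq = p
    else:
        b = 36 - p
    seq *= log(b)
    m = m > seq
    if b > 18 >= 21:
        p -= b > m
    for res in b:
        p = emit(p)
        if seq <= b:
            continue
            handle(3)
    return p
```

Transformed code:
def fn(m, b, p, seq):
    b = 31
    p = b
    if m >= b:
        raise ValueError(1)
    else:
        b = 36 - p
    seq *= log(b)
    m = m > seq
    if b > 18 >= 21:
        p -= b > m
    for res in b:
        p = emit(p)
        if seq <= b:
            continue
    return p

m = m > seq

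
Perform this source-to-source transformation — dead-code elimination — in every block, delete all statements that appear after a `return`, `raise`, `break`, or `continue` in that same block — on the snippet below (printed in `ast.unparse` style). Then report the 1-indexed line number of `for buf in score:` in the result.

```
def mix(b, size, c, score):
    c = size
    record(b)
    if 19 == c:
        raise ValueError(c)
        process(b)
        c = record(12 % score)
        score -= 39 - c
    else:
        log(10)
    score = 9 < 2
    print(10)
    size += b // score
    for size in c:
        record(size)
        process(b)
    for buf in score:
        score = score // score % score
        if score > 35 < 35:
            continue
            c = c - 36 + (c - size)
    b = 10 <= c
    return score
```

14

Transformed code:
def mix(b, size, c, score):
    c = size
    record(b)
    if 19 == c:
        raise ValueError(c)
    else:
        log(10)
    score = 9 < 2
    print(10)
    size += b // score
    for size in c:
        record(size)
        process(b)
    for buf in score:
        score = score // score % score
        if score > 35 < 35:
            continue
    b = 10 <= c
    return score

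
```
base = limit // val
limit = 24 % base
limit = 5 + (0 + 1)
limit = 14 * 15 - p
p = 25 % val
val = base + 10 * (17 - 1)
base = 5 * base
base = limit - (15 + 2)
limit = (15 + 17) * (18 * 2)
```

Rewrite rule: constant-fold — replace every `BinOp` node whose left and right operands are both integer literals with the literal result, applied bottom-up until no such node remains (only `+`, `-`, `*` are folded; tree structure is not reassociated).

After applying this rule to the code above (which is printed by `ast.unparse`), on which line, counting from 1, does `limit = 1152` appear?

9

Transformed code:
base = limit // val
limit = 24 % base
limit = 6
limit = 210 - p
p = 25 % val
val = base + 160
base = 5 * base
base = limit - 17
limit = 1152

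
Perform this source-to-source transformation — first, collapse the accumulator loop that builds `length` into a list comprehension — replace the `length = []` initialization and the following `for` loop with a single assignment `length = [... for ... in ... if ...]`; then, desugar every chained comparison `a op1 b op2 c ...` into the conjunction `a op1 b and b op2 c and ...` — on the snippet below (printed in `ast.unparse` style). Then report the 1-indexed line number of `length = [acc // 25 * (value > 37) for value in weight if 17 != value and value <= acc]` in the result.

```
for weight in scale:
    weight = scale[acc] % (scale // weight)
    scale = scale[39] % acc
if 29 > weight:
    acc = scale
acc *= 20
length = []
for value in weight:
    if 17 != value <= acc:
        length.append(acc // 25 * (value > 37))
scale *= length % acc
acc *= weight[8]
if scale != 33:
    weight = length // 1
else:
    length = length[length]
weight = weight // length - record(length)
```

Transformed code:
for weight in scale:
    weight = scale[acc] % (scale // weight)
    scale = scale[39] % acc
if 29 > weight:
    acc = scale
acc *= 20
length = [acc // 25 * (value > 37) for value in weight if 17 != value and value <= acc]
scale *= length % acc
acc *= weight[8]
if scale != 33:
    weight = length // 1
else:
    length = length[length]
weight = weight // length - record(length)

7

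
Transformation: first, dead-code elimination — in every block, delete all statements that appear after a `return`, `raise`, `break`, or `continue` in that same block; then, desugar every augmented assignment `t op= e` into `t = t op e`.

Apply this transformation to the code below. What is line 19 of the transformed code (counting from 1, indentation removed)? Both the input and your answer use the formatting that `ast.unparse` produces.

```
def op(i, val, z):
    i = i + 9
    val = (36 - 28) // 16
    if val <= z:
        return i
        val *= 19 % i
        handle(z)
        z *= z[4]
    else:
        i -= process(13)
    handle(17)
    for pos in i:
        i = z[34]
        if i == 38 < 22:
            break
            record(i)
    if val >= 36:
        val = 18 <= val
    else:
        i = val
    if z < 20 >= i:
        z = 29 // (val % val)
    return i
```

Transformed code:
def op(i, val, z):
    i = i + 9
    val = (36 - 28) // 16
    if val <= z:
        return i
    else:
        i = i - process(13)
    handle(17)
    for pos in i:
        i = z[34]
        if i == 38 < 22:
            break
    if val >= 36:
        val = 18 <= val
    else:
        i = val
    if z < 20 >= i:
        z = 29 // (val % val)
    return i

return i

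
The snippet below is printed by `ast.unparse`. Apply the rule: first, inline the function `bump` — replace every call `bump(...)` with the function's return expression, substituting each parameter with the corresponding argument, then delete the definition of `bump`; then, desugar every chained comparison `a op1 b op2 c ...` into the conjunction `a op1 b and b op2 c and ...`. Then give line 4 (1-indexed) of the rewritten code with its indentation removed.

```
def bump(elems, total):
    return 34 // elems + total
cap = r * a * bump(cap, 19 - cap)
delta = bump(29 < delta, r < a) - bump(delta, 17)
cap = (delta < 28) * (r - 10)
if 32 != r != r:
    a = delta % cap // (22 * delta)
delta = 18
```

if 32 != r and r != r:

Transformed code:
cap = r * a * (34 // cap + (19 - cap))
delta = 34 // (29 < delta) + (r < a) - (34 // delta + 17)
cap = (delta < 28) * (r - 10)
if 32 != r and r != r:
    a = delta % cap // (22 * delta)
delta = 18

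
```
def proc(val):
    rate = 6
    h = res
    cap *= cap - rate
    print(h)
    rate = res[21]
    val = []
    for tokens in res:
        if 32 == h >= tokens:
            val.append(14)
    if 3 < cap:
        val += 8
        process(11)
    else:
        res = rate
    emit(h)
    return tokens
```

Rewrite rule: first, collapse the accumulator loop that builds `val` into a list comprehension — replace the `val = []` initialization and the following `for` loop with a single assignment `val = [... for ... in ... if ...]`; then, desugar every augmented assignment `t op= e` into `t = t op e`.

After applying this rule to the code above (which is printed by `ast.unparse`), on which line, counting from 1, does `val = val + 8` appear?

9

Transformed code:
def proc(val):
    rate = 6
    h = res
    cap = cap * (cap - rate)
    print(h)
    rate = res[21]
    val = [14 for tokens in res if 32 == h >= tokens]
    if 3 < cap:
        val = val + 8
        process(11)
    else:
        res = rate
    emit(h)
    return tokens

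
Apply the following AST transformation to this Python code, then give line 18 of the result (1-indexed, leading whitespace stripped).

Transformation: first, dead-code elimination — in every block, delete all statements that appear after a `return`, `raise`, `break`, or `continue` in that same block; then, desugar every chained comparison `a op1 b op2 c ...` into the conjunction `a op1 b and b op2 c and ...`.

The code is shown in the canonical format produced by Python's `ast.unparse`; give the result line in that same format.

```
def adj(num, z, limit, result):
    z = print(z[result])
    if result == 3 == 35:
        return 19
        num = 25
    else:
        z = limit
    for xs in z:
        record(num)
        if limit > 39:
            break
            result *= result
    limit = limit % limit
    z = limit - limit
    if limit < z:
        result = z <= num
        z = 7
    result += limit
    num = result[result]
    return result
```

Transformed code:
def adj(num, z, limit, result):
    z = print(z[result])
    if result == 3 and 3 == 35:
        return 19
    else:
        z = limit
    for xs in z:
        record(num)
        if limit > 39:
            break
    limit = limit % limit
    z = limit - limit
    if limit < z:
        result = z <= num
        z = 7
    result += limit
    num = result[result]
    return result

return result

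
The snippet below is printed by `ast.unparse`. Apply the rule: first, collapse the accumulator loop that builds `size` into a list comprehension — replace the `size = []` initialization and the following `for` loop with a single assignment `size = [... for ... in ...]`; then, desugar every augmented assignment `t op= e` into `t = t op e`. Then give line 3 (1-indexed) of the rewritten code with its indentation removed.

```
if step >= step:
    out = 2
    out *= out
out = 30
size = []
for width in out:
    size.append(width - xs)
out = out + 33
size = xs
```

out = out * out

Transformed code:
if step >= step:
    out = 2
    out = out * out
out = 30
size = [width - xs for width in out]
out = out + 33
size = xs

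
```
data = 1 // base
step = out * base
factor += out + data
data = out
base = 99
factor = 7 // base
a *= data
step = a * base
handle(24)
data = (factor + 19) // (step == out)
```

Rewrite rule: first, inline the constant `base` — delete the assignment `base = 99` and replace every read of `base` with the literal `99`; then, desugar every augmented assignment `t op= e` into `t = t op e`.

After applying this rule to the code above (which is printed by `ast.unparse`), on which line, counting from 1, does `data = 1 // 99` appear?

Transformed code:
data = 1 // 99
step = out * 99
factor = factor + (out + data)
data = out
factor = 7 // 99
a = a * data
step = a * 99
handle(24)
data = (factor + 19) // (step == out)

1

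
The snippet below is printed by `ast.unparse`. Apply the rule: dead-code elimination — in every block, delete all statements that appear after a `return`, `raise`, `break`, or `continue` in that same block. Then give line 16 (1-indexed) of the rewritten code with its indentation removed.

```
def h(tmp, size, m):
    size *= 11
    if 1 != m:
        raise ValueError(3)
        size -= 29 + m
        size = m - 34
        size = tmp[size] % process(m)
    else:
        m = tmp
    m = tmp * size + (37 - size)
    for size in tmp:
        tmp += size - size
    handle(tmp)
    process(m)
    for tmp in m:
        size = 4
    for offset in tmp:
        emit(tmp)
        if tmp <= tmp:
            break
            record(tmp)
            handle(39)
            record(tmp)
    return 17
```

Transformed code:
def h(tmp, size, m):
    size *= 11
    if 1 != m:
        raise ValueError(3)
    else:
        m = tmp
    m = tmp * size + (37 - size)
    for size in tmp:
        tmp += size - size
    handle(tmp)
    process(m)
    for tmp in m:
        size = 4
    for offset in tmp:
        emit(tmp)
        if tmp <= tmp:
            break
    return 17

if tmp <= tmp:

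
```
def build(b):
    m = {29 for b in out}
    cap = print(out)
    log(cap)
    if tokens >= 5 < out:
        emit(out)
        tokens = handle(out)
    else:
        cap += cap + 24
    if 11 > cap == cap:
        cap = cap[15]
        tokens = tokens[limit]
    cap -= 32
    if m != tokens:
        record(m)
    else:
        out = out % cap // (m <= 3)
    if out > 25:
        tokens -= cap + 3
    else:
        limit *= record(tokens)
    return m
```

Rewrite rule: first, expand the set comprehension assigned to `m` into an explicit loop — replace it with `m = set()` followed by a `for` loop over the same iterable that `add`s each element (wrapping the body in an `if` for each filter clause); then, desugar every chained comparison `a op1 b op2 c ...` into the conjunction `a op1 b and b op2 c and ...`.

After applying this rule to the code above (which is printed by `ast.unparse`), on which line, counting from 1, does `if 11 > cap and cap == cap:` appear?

12

Transformed code:
def build(b):
    m = set()
    for b in out:
        m.add(29)
    cap = print(out)
    log(cap)
    if tokens >= 5 and 5 < out:
        emit(out)
        tokens = handle(out)
    else:
        cap += cap + 24
    if 11 > cap and cap == cap:
        cap = cap[15]
        tokens = tokens[limit]
    cap -= 32
    if m != tokens:
        record(m)
    else:
        out = out % cap // (m <= 3)
    if out > 25:
        tokens -= cap + 3
    else:
        limit *= record(tokens)
    return m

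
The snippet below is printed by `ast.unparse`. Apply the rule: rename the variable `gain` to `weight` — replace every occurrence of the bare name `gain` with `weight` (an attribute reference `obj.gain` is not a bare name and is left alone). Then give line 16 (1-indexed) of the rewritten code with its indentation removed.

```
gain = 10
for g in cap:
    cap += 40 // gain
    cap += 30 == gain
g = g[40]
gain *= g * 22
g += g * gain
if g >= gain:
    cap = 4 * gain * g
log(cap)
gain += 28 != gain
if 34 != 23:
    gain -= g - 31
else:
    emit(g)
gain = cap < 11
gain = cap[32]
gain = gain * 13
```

weight = cap < 11

Transformed code:
weight = 10
for g in cap:
    cap += 40 // weight
    cap += 30 == weight
g = g[40]
weight *= g * 22
g += g * weight
if g >= weight:
    cap = 4 * weight * g
log(cap)
weight += 28 != weight
if 34 != 23:
    weight -= g - 31
else:
    emit(g)
weight = cap < 11
weight = cap[32]
weight = weight * 13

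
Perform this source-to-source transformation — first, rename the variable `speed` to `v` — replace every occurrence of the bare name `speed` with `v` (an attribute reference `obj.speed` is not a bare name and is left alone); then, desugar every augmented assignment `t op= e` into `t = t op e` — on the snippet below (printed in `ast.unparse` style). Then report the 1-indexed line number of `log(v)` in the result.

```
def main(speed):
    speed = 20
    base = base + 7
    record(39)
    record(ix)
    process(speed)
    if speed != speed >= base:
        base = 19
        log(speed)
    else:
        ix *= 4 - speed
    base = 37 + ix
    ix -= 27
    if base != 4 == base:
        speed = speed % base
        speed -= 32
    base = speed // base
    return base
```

9

Transformed code:
def main(v):
    v = 20
    base = base + 7
    record(39)
    record(ix)
    process(v)
    if v != v >= base:
        base = 19
        log(v)
    else:
        ix = ix * (4 - v)
    base = 37 + ix
    ix = ix - 27
    if base != 4 == base:
        v = v % base
        v = v - 32
    base = v // base
    return base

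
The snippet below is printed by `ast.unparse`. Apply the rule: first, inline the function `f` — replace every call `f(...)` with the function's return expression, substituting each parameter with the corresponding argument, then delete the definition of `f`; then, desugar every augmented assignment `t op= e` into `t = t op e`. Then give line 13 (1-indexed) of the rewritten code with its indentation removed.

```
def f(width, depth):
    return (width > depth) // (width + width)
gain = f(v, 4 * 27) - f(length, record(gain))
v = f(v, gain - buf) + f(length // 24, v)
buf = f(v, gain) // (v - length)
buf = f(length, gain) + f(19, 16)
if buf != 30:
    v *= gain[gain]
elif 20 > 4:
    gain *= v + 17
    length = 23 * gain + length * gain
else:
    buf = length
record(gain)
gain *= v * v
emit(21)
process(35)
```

Transformed code:
gain = (v > 4 * 27) // (v + v) - (length > record(gain)) // (length + length)
v = (v > gain - buf) // (v + v) + (length // 24 > v) // (length // 24 + length // 24)
buf = (v > gain) // (v + v) // (v - length)
buf = (length > gain) // (length + length) + (19 > 16) // (19 + 19)
if buf != 30:
    v = v * gain[gain]
elif 20 > 4:
    gain = gain * (v + 17)
    length = 23 * gain + length * gain
else:
    buf = length
record(gain)
gain = gain * (v * v)
emit(21)
process(35)

gain = gain * (v * v)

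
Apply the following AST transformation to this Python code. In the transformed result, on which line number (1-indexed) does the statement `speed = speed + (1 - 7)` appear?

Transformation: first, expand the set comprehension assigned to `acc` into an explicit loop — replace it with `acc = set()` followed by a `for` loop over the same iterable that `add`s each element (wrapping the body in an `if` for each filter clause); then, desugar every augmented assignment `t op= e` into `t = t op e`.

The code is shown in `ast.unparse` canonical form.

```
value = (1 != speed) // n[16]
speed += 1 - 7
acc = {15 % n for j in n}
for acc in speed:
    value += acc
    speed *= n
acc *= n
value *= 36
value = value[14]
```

2

Transformed code:
value = (1 != speed) // n[16]
speed = speed + (1 - 7)
acc = set()
for j in n:
    acc.add(15 % n)
for acc in speed:
    value = value + acc
    speed = speed * n
acc = acc * n
value = value * 36
value = value[14]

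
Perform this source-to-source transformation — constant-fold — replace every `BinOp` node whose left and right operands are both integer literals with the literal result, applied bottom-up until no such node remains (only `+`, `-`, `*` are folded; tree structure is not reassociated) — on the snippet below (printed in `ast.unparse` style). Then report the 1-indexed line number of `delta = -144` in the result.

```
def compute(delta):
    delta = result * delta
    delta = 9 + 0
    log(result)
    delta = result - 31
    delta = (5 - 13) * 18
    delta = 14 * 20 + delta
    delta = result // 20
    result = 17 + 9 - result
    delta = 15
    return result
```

Transformed code:
def compute(delta):
    delta = result * delta
    delta = 9
    log(result)
    delta = result - 31
    delta = -144
    delta = 280 + delta
    delta = result // 20
    result = 26 - result
    delta = 15
    return result

6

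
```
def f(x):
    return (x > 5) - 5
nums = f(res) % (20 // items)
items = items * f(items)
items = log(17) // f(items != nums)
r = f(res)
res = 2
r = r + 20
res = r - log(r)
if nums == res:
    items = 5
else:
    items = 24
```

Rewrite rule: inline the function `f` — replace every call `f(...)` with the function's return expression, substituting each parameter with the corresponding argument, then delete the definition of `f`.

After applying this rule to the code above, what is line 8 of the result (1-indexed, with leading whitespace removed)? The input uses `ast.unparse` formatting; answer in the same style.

if nums == res:

Transformed code:
nums = ((res > 5) - 5) % (20 // items)
items = items * ((items > 5) - 5)
items = log(17) // (((items != nums) > 5) - 5)
r = (res > 5) - 5
res = 2
r = r + 20
res = r - log(r)
if nums == res:
    items = 5
else:
    items = 24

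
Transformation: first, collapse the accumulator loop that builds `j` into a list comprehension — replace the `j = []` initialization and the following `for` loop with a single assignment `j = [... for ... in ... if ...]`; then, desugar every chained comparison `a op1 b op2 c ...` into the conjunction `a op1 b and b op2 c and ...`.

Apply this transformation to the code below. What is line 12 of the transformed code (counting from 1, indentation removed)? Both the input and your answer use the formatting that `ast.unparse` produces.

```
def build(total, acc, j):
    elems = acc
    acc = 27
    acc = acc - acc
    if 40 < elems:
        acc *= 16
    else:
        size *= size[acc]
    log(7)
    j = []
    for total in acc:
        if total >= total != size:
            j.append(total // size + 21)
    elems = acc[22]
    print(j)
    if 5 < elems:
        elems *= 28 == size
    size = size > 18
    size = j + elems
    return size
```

print(j)

Transformed code:
def build(total, acc, j):
    elems = acc
    acc = 27
    acc = acc - acc
    if 40 < elems:
        acc *= 16
    else:
        size *= size[acc]
    log(7)
    j = [total // size + 21 for total in acc if total >= total and total != size]
    elems = acc[22]
    print(j)
    if 5 < elems:
        elems *= 28 == size
    size = size > 18
    size = j + elems
    return size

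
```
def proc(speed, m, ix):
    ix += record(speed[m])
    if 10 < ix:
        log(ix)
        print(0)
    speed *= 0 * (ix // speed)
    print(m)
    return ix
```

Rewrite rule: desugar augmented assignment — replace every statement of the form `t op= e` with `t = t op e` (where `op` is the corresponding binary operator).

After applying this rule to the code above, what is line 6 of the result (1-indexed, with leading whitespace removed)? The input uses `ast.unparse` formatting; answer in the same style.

Transformed code:
def proc(speed, m, ix):
    ix = ix + record(speed[m])
    if 10 < ix:
        log(ix)
        print(0)
    speed = speed * (0 * (ix // speed))
    print(m)
    return ix

speed = speed * (0 * (ix // speed))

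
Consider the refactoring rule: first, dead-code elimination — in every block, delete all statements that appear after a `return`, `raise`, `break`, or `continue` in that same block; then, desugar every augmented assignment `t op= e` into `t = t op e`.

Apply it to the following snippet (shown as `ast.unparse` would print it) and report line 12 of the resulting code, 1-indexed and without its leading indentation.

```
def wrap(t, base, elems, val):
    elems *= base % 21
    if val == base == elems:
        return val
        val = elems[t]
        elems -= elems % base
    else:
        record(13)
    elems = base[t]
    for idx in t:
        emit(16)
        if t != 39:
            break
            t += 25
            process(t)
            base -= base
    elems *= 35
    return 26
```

Transformed code:
def wrap(t, base, elems, val):
    elems = elems * (base % 21)
    if val == base == elems:
        return val
    else:
        record(13)
    elems = base[t]
    for idx in t:
        emit(16)
        if t != 39:
            break
    elems = elems * 35
    return 26

elems = elems * 35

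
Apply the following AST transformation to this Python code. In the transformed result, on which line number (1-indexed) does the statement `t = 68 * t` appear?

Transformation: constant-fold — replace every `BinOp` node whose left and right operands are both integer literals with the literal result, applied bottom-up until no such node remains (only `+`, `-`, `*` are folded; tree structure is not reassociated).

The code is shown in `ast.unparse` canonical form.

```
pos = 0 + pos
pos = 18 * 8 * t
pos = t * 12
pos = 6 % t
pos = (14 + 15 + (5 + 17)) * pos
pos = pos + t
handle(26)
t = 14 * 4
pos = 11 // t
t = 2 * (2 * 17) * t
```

10

Transformed code:
pos = 0 + pos
pos = 144 * t
pos = t * 12
pos = 6 % t
pos = 51 * pos
pos = pos + t
handle(26)
t = 56
pos = 11 // t
t = 68 * t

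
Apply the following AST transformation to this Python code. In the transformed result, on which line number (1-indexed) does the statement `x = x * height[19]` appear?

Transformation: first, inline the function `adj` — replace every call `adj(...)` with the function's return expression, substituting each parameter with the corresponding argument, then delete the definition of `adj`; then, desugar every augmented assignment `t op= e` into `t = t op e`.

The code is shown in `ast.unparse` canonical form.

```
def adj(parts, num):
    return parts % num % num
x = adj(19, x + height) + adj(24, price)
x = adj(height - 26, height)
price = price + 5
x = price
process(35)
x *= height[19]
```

Transformed code:
x = 19 % (x + height) % (x + height) + 24 % price % price
x = (height - 26) % height % height
price = price + 5
x = price
process(35)
x = x * height[19]

6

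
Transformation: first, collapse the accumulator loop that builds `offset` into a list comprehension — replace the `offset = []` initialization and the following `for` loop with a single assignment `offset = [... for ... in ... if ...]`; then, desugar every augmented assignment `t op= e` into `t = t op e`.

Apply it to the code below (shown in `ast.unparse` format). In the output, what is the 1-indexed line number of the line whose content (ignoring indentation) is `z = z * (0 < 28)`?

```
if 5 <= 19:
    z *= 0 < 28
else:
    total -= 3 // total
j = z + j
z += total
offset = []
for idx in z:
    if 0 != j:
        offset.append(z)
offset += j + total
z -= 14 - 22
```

Transformed code:
if 5 <= 19:
    z = z * (0 < 28)
else:
    total = total - 3 // total
j = z + j
z = z + total
offset = [z for idx in z if 0 != j]
offset = offset + (j + total)
z = z - (14 - 22)

2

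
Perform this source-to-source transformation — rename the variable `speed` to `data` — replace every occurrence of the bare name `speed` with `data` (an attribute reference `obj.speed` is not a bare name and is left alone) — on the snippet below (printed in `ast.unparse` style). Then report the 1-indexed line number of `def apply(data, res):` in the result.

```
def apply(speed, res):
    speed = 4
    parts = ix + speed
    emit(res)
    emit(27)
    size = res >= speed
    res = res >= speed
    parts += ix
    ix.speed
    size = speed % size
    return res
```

1

Transformed code:
def apply(data, res):
    data = 4
    parts = ix + data
    emit(res)
    emit(27)
    size = res >= data
    res = res >= data
    parts += ix
    ix.speed
    size = data % size
    return res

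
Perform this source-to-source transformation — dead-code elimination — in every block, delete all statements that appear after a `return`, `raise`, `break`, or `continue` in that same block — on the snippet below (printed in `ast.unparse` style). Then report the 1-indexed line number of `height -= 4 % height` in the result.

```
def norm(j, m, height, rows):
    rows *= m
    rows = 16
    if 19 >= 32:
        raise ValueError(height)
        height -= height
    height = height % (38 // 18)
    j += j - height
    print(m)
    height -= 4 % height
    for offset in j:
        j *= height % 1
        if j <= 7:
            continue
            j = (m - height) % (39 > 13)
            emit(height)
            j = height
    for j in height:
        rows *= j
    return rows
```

Transformed code:
def norm(j, m, height, rows):
    rows *= m
    rows = 16
    if 19 >= 32:
        raise ValueError(height)
    height = height % (38 // 18)
    j += j - height
    print(m)
    height -= 4 % height
    for offset in j:
        j *= height % 1
        if j <= 7:
            continue
    for j in height:
        rows *= j
    return rows

9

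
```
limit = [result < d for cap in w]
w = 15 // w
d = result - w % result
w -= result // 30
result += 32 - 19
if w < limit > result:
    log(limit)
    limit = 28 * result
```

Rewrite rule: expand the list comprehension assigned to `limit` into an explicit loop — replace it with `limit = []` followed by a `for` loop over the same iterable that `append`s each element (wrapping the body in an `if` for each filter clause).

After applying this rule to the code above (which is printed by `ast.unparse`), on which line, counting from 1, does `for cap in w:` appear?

2

Transformed code:
limit = []
for cap in w:
    limit.append(result < d)
w = 15 // w
d = result - w % result
w -= result // 30
result += 32 - 19
if w < limit > result:
    log(limit)
    limit = 28 * result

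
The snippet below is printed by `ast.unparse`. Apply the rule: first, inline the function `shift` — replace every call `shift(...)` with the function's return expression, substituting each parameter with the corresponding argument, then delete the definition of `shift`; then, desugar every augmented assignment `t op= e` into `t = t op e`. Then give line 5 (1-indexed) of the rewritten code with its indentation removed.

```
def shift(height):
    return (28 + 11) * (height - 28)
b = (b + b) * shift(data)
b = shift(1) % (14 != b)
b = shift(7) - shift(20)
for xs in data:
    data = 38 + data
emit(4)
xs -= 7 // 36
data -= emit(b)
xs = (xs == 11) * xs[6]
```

Transformed code:
b = (b + b) * ((28 + 11) * (data - 28))
b = (28 + 11) * (1 - 28) % (14 != b)
b = (28 + 11) * (7 - 28) - (28 + 11) * (20 - 28)
for xs in data:
    data = 38 + data
emit(4)
xs = xs - 7 // 36
data = data - emit(b)
xs = (xs == 11) * xs[6]

data = 38 + data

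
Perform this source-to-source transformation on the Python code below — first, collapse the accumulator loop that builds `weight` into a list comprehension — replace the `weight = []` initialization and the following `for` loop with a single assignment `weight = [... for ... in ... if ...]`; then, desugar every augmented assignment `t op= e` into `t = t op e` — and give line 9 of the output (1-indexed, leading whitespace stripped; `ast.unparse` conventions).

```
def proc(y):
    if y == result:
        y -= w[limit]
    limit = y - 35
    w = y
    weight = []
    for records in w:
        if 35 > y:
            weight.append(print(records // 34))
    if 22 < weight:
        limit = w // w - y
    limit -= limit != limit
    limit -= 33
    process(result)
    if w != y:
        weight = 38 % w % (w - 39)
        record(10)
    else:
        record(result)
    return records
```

limit = limit - (limit != limit)

Transformed code:
def proc(y):
    if y == result:
        y = y - w[limit]
    limit = y - 35
    w = y
    weight = [print(records // 34) for records in w if 35 > y]
    if 22 < weight:
        limit = w // w - y
    limit = limit - (limit != limit)
    limit = limit - 33
    process(result)
    if w != y:
        weight = 38 % w % (w - 39)
        record(10)
    else:
        record(result)
    return records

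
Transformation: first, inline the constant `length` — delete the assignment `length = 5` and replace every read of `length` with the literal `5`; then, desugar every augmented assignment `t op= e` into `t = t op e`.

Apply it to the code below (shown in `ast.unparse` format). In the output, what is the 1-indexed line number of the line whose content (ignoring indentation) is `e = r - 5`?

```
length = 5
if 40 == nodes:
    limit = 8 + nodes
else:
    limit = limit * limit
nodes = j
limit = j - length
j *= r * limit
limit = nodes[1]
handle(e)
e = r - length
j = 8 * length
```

10

Transformed code:
if 40 == nodes:
    limit = 8 + nodes
else:
    limit = limit * limit
nodes = j
limit = j - 5
j = j * (r * limit)
limit = nodes[1]
handle(e)
e = r - 5
j = 8 * 5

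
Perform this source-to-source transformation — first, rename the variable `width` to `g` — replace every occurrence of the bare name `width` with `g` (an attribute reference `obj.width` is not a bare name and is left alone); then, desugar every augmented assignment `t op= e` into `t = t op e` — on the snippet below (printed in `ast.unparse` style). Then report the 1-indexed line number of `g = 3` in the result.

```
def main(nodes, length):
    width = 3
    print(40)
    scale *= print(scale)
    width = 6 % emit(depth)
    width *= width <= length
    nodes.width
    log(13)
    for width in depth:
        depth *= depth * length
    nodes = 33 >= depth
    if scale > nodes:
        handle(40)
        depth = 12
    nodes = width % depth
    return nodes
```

Transformed code:
def main(nodes, length):
    g = 3
    print(40)
    scale = scale * print(scale)
    g = 6 % emit(depth)
    g = g * (g <= length)
    nodes.width
    log(13)
    for g in depth:
        depth = depth * (depth * length)
    nodes = 33 >= depth
    if scale > nodes:
        handle(40)
        depth = 12
    nodes = g % depth
    return nodes

2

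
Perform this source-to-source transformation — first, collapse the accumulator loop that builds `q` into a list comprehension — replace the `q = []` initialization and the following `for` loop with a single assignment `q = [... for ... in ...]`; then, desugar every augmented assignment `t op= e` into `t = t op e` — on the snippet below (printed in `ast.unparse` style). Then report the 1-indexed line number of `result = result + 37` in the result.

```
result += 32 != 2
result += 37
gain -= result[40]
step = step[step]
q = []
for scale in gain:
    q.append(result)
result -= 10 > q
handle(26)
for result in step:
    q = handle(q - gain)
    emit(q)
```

Transformed code:
result = result + (32 != 2)
result = result + 37
gain = gain - result[40]
step = step[step]
q = [result for scale in gain]
result = result - (10 > q)
handle(26)
for result in step:
    q = handle(q - gain)
    emit(q)

2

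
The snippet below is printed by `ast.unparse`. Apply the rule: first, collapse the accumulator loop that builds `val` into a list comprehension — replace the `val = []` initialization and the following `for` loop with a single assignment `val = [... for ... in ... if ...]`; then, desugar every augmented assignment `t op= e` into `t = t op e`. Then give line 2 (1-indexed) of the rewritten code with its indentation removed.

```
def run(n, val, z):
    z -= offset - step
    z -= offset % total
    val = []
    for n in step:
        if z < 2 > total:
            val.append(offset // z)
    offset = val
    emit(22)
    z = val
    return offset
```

z = z - (offset - step)

Transformed code:
def run(n, val, z):
    z = z - (offset - step)
    z = z - offset % total
    val = [offset // z for n in step if z < 2 > total]
    offset = val
    emit(22)
    z = val
    return offset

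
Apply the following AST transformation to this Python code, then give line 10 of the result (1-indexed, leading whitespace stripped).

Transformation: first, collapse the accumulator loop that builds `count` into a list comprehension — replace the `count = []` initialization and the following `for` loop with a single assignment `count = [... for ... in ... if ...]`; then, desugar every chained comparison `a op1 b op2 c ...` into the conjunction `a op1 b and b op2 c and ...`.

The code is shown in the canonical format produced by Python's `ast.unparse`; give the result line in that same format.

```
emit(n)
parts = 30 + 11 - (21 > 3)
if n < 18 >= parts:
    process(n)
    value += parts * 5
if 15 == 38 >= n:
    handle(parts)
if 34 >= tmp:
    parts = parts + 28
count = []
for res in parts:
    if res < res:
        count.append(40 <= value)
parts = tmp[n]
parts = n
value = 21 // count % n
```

count = [40 <= value for res in parts if res < res]

Transformed code:
emit(n)
parts = 30 + 11 - (21 > 3)
if n < 18 and 18 >= parts:
    process(n)
    value += parts * 5
if 15 == 38 and 38 >= n:
    handle(parts)
if 34 >= tmp:
    parts = parts + 28
count = [40 <= value for res in parts if res < res]
parts = tmp[n]
parts = n
value = 21 // count % n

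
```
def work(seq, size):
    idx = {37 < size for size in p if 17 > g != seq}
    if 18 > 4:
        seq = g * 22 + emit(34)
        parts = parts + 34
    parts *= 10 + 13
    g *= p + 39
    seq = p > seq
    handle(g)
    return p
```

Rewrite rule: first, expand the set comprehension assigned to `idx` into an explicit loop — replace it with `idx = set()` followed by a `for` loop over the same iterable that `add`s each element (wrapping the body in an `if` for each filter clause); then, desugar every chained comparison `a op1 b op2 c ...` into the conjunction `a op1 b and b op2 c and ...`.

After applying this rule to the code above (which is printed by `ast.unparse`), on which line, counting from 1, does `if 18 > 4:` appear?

6

Transformed code:
def work(seq, size):
    idx = set()
    for size in p:
        if 17 > g and g != seq:
            idx.add(37 < size)
    if 18 > 4:
        seq = g * 22 + emit(34)
        parts = parts + 34
    parts *= 10 + 13
    g *= p + 39
    seq = p > seq
    handle(g)
    return p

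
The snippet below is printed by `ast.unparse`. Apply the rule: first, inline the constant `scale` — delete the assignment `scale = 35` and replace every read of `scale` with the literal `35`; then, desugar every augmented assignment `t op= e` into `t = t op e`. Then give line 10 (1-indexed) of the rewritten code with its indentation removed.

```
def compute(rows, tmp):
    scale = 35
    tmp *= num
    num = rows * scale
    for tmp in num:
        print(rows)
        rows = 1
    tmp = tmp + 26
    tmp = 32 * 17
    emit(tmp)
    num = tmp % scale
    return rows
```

num = tmp % 35

Transformed code:
def compute(rows, tmp):
    tmp = tmp * num
    num = rows * 35
    for tmp in num:
        print(rows)
        rows = 1
    tmp = tmp + 26
    tmp = 32 * 17
    emit(tmp)
    num = tmp % 35
    return rows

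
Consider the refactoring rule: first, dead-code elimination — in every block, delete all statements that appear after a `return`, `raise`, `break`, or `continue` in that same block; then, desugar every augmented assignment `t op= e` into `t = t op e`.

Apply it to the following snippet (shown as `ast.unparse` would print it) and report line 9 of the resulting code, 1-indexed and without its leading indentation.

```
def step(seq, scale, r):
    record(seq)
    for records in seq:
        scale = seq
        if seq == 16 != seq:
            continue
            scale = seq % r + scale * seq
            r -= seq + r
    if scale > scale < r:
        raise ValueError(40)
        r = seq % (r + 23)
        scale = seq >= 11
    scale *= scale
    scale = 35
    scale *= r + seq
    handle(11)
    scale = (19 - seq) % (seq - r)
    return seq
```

Transformed code:
def step(seq, scale, r):
    record(seq)
    for records in seq:
        scale = seq
        if seq == 16 != seq:
            continue
    if scale > scale < r:
        raise ValueError(40)
    scale = scale * scale
    scale = 35
    scale = scale * (r + seq)
    handle(11)
    scale = (19 - seq) % (seq - r)
    return seq

scale = scale * scale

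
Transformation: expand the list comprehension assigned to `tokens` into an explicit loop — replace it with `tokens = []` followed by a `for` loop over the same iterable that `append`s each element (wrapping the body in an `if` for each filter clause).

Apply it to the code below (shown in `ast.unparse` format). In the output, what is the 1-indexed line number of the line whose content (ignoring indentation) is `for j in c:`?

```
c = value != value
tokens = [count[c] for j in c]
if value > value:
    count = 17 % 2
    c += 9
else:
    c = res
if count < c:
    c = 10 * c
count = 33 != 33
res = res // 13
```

3

Transformed code:
c = value != value
tokens = []
for j in c:
    tokens.append(count[c])
if value > value:
    count = 17 % 2
    c += 9
else:
    c = res
if count < c:
    c = 10 * c
count = 33 != 33
res = res // 13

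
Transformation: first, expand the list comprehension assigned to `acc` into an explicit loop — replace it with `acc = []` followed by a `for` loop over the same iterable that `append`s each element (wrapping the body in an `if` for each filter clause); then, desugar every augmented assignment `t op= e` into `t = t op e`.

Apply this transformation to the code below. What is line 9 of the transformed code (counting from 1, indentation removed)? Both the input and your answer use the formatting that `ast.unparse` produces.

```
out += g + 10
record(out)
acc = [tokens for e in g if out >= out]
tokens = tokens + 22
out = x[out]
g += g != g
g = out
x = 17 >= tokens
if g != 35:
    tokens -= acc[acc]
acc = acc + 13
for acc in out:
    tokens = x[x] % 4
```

g = g + (g != g)

Transformed code:
out = out + (g + 10)
record(out)
acc = []
for e in g:
    if out >= out:
        acc.append(tokens)
tokens = tokens + 22
out = x[out]
g = g + (g != g)
g = out
x = 17 >= tokens
if g != 35:
    tokens = tokens - acc[acc]
acc = acc + 13
for acc in out:
    tokens = x[x] % 4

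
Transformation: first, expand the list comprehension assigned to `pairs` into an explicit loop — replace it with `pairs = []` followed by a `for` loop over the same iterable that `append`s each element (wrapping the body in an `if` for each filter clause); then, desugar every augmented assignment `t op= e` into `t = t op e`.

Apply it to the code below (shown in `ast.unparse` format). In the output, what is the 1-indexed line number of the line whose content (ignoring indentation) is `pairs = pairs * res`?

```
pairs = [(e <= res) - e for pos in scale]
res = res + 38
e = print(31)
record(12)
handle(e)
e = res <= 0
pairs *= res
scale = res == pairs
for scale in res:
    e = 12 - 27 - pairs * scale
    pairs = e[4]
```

Transformed code:
pairs = []
for pos in scale:
    pairs.append((e <= res) - e)
res = res + 38
e = print(31)
record(12)
handle(e)
e = res <= 0
pairs = pairs * res
scale = res == pairs
for scale in res:
    e = 12 - 27 - pairs * scale
    pairs = e[4]

9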